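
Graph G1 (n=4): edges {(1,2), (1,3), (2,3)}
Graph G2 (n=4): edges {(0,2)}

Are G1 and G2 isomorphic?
No, not isomorphic

The graphs are NOT isomorphic.

Degrees in G1: deg(0)=0, deg(1)=2, deg(2)=2, deg(3)=2.
Sorted degree sequence of G1: [2, 2, 2, 0].
Degrees in G2: deg(0)=1, deg(1)=0, deg(2)=1, deg(3)=0.
Sorted degree sequence of G2: [1, 1, 0, 0].
The (sorted) degree sequence is an isomorphism invariant, so since G1 and G2 have different degree sequences they cannot be isomorphic.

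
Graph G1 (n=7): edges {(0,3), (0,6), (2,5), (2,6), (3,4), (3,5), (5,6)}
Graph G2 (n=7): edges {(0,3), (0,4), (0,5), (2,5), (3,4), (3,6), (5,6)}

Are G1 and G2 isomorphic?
Yes, isomorphic

The graphs are isomorphic.
One valid mapping φ: V(G1) → V(G2): 0→6, 1→1, 2→4, 3→5, 4→2, 5→0, 6→3

Verify φ preserves adjacency — for each edge of G1, its image is an edge of G2:
  (0,3) → (φ(0),φ(3)) = (5,6) ∈ E(G2) ✓
  (0,6) → (φ(0),φ(6)) = (3,6) ∈ E(G2) ✓
  (2,5) → (φ(2),φ(5)) = (0,4) ∈ E(G2) ✓
  (2,6) → (φ(2),φ(6)) = (3,4) ∈ E(G2) ✓
  (3,4) → (φ(3),φ(4)) = (2,5) ∈ E(G2) ✓
  (3,5) → (φ(3),φ(5)) = (0,5) ∈ E(G2) ✓
  (5,6) → (φ(5),φ(6)) = (0,3) ∈ E(G2) ✓
All 7 edges of G1 map to edges of G2, and |E(G1)| = |E(G2)| = 7, so φ is a bijection on edges as well as vertices. Hence G1 ≅ G2.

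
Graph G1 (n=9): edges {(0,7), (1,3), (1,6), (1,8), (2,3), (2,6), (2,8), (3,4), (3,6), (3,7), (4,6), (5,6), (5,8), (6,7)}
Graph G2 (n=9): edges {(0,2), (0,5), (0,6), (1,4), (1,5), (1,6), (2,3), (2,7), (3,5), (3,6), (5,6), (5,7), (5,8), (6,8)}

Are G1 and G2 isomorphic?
Yes, isomorphic

The graphs are isomorphic.
One valid mapping φ: V(G1) → V(G2): 0→4, 1→0, 2→3, 3→6, 4→8, 5→7, 6→5, 7→1, 8→2

Verify φ preserves adjacency — for each edge of G1, its image is an edge of G2:
  (0,7) → (φ(0),φ(7)) = (1,4) ∈ E(G2) ✓
  (1,3) → (φ(1),φ(3)) = (0,6) ∈ E(G2) ✓
  (1,6) → (φ(1),φ(6)) = (0,5) ∈ E(G2) ✓
  (1,8) → (φ(1),φ(8)) = (0,2) ∈ E(G2) ✓
  (2,3) → (φ(2),φ(3)) = (3,6) ∈ E(G2) ✓
  (2,6) → (φ(2),φ(6)) = (3,5) ∈ E(G2) ✓
  (2,8) → (φ(2),φ(8)) = (2,3) ∈ E(G2) ✓
  (3,4) → (φ(3),φ(4)) = (6,8) ∈ E(G2) ✓
  (3,6) → (φ(3),φ(6)) = (5,6) ∈ E(G2) ✓
  (3,7) → (φ(3),φ(7)) = (1,6) ∈ E(G2) ✓
  (4,6) → (φ(4),φ(6)) = (5,8) ∈ E(G2) ✓
  (5,6) → (φ(5),φ(6)) = (5,7) ∈ E(G2) ✓
  (5,8) → (φ(5),φ(8)) = (2,7) ∈ E(G2) ✓
  (6,7) → (φ(6),φ(7)) = (1,5) ∈ E(G2) ✓
All 14 edges of G1 map to edges of G2, and |E(G1)| = |E(G2)| = 14, so φ is a bijection on edges as well as vertices. Hence G1 ≅ G2.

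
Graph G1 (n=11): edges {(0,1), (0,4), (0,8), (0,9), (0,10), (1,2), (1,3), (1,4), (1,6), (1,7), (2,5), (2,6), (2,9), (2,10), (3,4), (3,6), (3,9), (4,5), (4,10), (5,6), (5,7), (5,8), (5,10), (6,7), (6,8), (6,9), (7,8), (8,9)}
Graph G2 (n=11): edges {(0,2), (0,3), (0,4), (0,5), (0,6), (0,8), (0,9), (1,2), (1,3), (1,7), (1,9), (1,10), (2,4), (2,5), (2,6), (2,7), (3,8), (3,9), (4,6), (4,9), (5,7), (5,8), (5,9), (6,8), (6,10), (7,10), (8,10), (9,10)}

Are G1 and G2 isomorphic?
Yes, isomorphic

The graphs are isomorphic.
One valid mapping φ: V(G1) → V(G2): 0→10, 1→9, 2→5, 3→3, 4→1, 5→2, 6→0, 7→4, 8→6, 9→8, 10→7

Verify φ preserves adjacency — for each edge of G1, its image is an edge of G2:
  (0,1) → (φ(0),φ(1)) = (9,10) ∈ E(G2) ✓
  (0,4) → (φ(0),φ(4)) = (1,10) ∈ E(G2) ✓
  (0,8) → (φ(0),φ(8)) = (6,10) ∈ E(G2) ✓
  (0,9) → (φ(0),φ(9)) = (8,10) ∈ E(G2) ✓
  (0,10) → (φ(0),φ(10)) = (7,10) ∈ E(G2) ✓
  (1,2) → (φ(1),φ(2)) = (5,9) ∈ E(G2) ✓
  (1,3) → (φ(1),φ(3)) = (3,9) ∈ E(G2) ✓
  (1,4) → (φ(1),φ(4)) = (1,9) ∈ E(G2) ✓
  (1,6) → (φ(1),φ(6)) = (0,9) ∈ E(G2) ✓
  (1,7) → (φ(1),φ(7)) = (4,9) ∈ E(G2) ✓
  (2,5) → (φ(2),φ(5)) = (2,5) ∈ E(G2) ✓
  (2,6) → (φ(2),φ(6)) = (0,5) ∈ E(G2) ✓
  (2,9) → (φ(2),φ(9)) = (5,8) ∈ E(G2) ✓
  (2,10) → (φ(2),φ(10)) = (5,7) ∈ E(G2) ✓
  (3,4) → (φ(3),φ(4)) = (1,3) ∈ E(G2) ✓
  (3,6) → (φ(3),φ(6)) = (0,3) ∈ E(G2) ✓
  (3,9) → (φ(3),φ(9)) = (3,8) ∈ E(G2) ✓
  (4,5) → (φ(4),φ(5)) = (1,2) ∈ E(G2) ✓
  (4,10) → (φ(4),φ(10)) = (1,7) ∈ E(G2) ✓
  (5,6) → (φ(5),φ(6)) = (0,2) ∈ E(G2) ✓
  (5,7) → (φ(5),φ(7)) = (2,4) ∈ E(G2) ✓
  (5,8) → (φ(5),φ(8)) = (2,6) ∈ E(G2) ✓
  (5,10) → (φ(5),φ(10)) = (2,7) ∈ E(G2) ✓
  (6,7) → (φ(6),φ(7)) = (0,4) ∈ E(G2) ✓
  (6,8) → (φ(6),φ(8)) = (0,6) ∈ E(G2) ✓
  (6,9) → (φ(6),φ(9)) = (0,8) ∈ E(G2) ✓
  (7,8) → (φ(7),φ(8)) = (4,6) ∈ E(G2) ✓
  (8,9) → (φ(8),φ(9)) = (6,8) ∈ E(G2) ✓
All 28 edges of G1 map to edges of G2, and |E(G1)| = |E(G2)| = 28, so φ is a bijection on edges as well as vertices. Hence G1 ≅ G2.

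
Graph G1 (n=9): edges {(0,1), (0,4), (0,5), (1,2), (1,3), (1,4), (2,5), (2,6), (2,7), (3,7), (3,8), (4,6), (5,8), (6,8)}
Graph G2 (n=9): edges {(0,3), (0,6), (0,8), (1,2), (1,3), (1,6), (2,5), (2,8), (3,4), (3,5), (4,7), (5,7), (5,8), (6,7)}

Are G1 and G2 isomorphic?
Yes, isomorphic

The graphs are isomorphic.
One valid mapping φ: V(G1) → V(G2): 0→2, 1→5, 2→3, 3→7, 4→8, 5→1, 6→0, 7→4, 8→6

Verify φ preserves adjacency — for each edge of G1, its image is an edge of G2:
  (0,1) → (φ(0),φ(1)) = (2,5) ∈ E(G2) ✓
  (0,4) → (φ(0),φ(4)) = (2,8) ∈ E(G2) ✓
  (0,5) → (φ(0),φ(5)) = (1,2) ∈ E(G2) ✓
  (1,2) → (φ(1),φ(2)) = (3,5) ∈ E(G2) ✓
  (1,3) → (φ(1),φ(3)) = (5,7) ∈ E(G2) ✓
  (1,4) → (φ(1),φ(4)) = (5,8) ∈ E(G2) ✓
  (2,5) → (φ(2),φ(5)) = (1,3) ∈ E(G2) ✓
  (2,6) → (φ(2),φ(6)) = (0,3) ∈ E(G2) ✓
  (2,7) → (φ(2),φ(7)) = (3,4) ∈ E(G2) ✓
  (3,7) → (φ(3),φ(7)) = (4,7) ∈ E(G2) ✓
  (3,8) → (φ(3),φ(8)) = (6,7) ∈ E(G2) ✓
  (4,6) → (φ(4),φ(6)) = (0,8) ∈ E(G2) ✓
  (5,8) → (φ(5),φ(8)) = (1,6) ∈ E(G2) ✓
  (6,8) → (φ(6),φ(8)) = (0,6) ∈ E(G2) ✓
All 14 edges of G1 map to edges of G2, and |E(G1)| = |E(G2)| = 14, so φ is a bijection on edges as well as vertices. Hence G1 ≅ G2.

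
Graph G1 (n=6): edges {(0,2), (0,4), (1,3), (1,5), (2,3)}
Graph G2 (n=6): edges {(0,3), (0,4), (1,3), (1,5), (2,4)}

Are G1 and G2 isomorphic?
Yes, isomorphic

The graphs are isomorphic.
One valid mapping φ: V(G1) → V(G2): 0→4, 1→1, 2→0, 3→3, 4→2, 5→5

Verify φ preserves adjacency — for each edge of G1, its image is an edge of G2:
  (0,2) → (φ(0),φ(2)) = (0,4) ∈ E(G2) ✓
  (0,4) → (φ(0),φ(4)) = (2,4) ∈ E(G2) ✓
  (1,3) → (φ(1),φ(3)) = (1,3) ∈ E(G2) ✓
  (1,5) → (φ(1),φ(5)) = (1,5) ∈ E(G2) ✓
  (2,3) → (φ(2),φ(3)) = (0,3) ∈ E(G2) ✓
All 5 edges of G1 map to edges of G2, and |E(G1)| = |E(G2)| = 5, so φ is a bijection on edges as well as vertices. Hence G1 ≅ G2.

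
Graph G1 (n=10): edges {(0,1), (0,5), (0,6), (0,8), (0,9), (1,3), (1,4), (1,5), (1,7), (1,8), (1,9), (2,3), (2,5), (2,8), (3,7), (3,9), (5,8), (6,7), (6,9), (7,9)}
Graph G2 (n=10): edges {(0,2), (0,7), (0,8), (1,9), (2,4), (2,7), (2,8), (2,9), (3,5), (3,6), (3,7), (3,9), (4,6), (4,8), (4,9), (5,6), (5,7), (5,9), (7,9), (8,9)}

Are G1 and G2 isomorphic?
Yes, isomorphic

The graphs are isomorphic.
One valid mapping φ: V(G1) → V(G2): 0→7, 1→9, 2→6, 3→4, 4→1, 5→5, 6→0, 7→8, 8→3, 9→2

Verify φ preserves adjacency — for each edge of G1, its image is an edge of G2:
  (0,1) → (φ(0),φ(1)) = (7,9) ∈ E(G2) ✓
  (0,5) → (φ(0),φ(5)) = (5,7) ∈ E(G2) ✓
  (0,6) → (φ(0),φ(6)) = (0,7) ∈ E(G2) ✓
  (0,8) → (φ(0),φ(8)) = (3,7) ∈ E(G2) ✓
  (0,9) → (φ(0),φ(9)) = (2,7) ∈ E(G2) ✓
  (1,3) → (φ(1),φ(3)) = (4,9) ∈ E(G2) ✓
  (1,4) → (φ(1),φ(4)) = (1,9) ∈ E(G2) ✓
  (1,5) → (φ(1),φ(5)) = (5,9) ∈ E(G2) ✓
  (1,7) → (φ(1),φ(7)) = (8,9) ∈ E(G2) ✓
  (1,8) → (φ(1),φ(8)) = (3,9) ∈ E(G2) ✓
  (1,9) → (φ(1),φ(9)) = (2,9) ∈ E(G2) ✓
  (2,3) → (φ(2),φ(3)) = (4,6) ∈ E(G2) ✓
  (2,5) → (φ(2),φ(5)) = (5,6) ∈ E(G2) ✓
  (2,8) → (φ(2),φ(8)) = (3,6) ∈ E(G2) ✓
  (3,7) → (φ(3),φ(7)) = (4,8) ∈ E(G2) ✓
  (3,9) → (φ(3),φ(9)) = (2,4) ∈ E(G2) ✓
  (5,8) → (φ(5),φ(8)) = (3,5) ∈ E(G2) ✓
  (6,7) → (φ(6),φ(7)) = (0,8) ∈ E(G2) ✓
  (6,9) → (φ(6),φ(9)) = (0,2) ∈ E(G2) ✓
  (7,9) → (φ(7),φ(9)) = (2,8) ∈ E(G2) ✓
All 20 edges of G1 map to edges of G2, and |E(G1)| = |E(G2)| = 20, so φ is a bijection on edges as well as vertices. Hence G1 ≅ G2.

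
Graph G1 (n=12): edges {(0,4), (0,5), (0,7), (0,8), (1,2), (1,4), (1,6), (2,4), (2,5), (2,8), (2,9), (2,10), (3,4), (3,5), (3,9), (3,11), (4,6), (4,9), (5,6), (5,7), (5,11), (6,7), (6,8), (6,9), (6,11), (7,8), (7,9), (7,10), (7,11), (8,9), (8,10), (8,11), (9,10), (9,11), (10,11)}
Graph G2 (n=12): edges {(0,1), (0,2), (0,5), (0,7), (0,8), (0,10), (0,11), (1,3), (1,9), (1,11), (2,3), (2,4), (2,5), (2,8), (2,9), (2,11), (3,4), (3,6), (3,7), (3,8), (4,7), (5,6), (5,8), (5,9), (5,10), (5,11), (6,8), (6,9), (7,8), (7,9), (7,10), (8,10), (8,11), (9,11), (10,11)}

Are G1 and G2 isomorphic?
Yes, isomorphic

The graphs are isomorphic.
One valid mapping φ: V(G1) → V(G2): 0→1, 1→4, 2→7, 3→6, 4→3, 5→9, 6→2, 7→11, 8→0, 9→8, 10→10, 11→5

Verify φ preserves adjacency — for each edge of G1, its image is an edge of G2:
  (0,4) → (φ(0),φ(4)) = (1,3) ∈ E(G2) ✓
  (0,5) → (φ(0),φ(5)) = (1,9) ∈ E(G2) ✓
  (0,7) → (φ(0),φ(7)) = (1,11) ∈ E(G2) ✓
  (0,8) → (φ(0),φ(8)) = (0,1) ∈ E(G2) ✓
  (1,2) → (φ(1),φ(2)) = (4,7) ∈ E(G2) ✓
  (1,4) → (φ(1),φ(4)) = (3,4) ∈ E(G2) ✓
  (1,6) → (φ(1),φ(6)) = (2,4) ∈ E(G2) ✓
  (2,4) → (φ(2),φ(4)) = (3,7) ∈ E(G2) ✓
  (2,5) → (φ(2),φ(5)) = (7,9) ∈ E(G2) ✓
  (2,8) → (φ(2),φ(8)) = (0,7) ∈ E(G2) ✓
  (2,9) → (φ(2),φ(9)) = (7,8) ∈ E(G2) ✓
  (2,10) → (φ(2),φ(10)) = (7,10) ∈ E(G2) ✓
  (3,4) → (φ(3),φ(4)) = (3,6) ∈ E(G2) ✓
  (3,5) → (φ(3),φ(5)) = (6,9) ∈ E(G2) ✓
  (3,9) → (φ(3),φ(9)) = (6,8) ∈ E(G2) ✓
  (3,11) → (φ(3),φ(11)) = (5,6) ∈ E(G2) ✓
  (4,6) → (φ(4),φ(6)) = (2,3) ∈ E(G2) ✓
  (4,9) → (φ(4),φ(9)) = (3,8) ∈ E(G2) ✓
  (5,6) → (φ(5),φ(6)) = (2,9) ∈ E(G2) ✓
  (5,7) → (φ(5),φ(7)) = (9,11) ∈ E(G2) ✓
  (5,11) → (φ(5),φ(11)) = (5,9) ∈ E(G2) ✓
  (6,7) → (φ(6),φ(7)) = (2,11) ∈ E(G2) ✓
  (6,8) → (φ(6),φ(8)) = (0,2) ∈ E(G2) ✓
  (6,9) → (φ(6),φ(9)) = (2,8) ∈ E(G2) ✓
  (6,11) → (φ(6),φ(11)) = (2,5) ∈ E(G2) ✓
  (7,8) → (φ(7),φ(8)) = (0,11) ∈ E(G2) ✓
  (7,9) → (φ(7),φ(9)) = (8,11) ∈ E(G2) ✓
  (7,10) → (φ(7),φ(10)) = (10,11) ∈ E(G2) ✓
  (7,11) → (φ(7),φ(11)) = (5,11) ∈ E(G2) ✓
  (8,9) → (φ(8),φ(9)) = (0,8) ∈ E(G2) ✓
  (8,10) → (φ(8),φ(10)) = (0,10) ∈ E(G2) ✓
  (8,11) → (φ(8),φ(11)) = (0,5) ∈ E(G2) ✓
  (9,10) → (φ(9),φ(10)) = (8,10) ∈ E(G2) ✓
  (9,11) → (φ(9),φ(11)) = (5,8) ∈ E(G2) ✓
  (10,11) → (φ(10),φ(11)) = (5,10) ∈ E(G2) ✓
All 35 edges of G1 map to edges of G2, and |E(G1)| = |E(G2)| = 35, so φ is a bijection on edges as well as vertices. Hence G1 ≅ G2.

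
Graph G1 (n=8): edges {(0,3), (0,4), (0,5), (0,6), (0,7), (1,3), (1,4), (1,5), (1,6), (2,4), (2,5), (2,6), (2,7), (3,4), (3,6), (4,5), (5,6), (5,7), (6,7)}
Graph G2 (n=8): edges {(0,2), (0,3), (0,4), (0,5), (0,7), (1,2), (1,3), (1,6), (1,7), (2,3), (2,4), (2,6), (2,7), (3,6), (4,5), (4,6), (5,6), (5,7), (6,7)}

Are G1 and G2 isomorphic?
Yes, isomorphic

The graphs are isomorphic.
One valid mapping φ: V(G1) → V(G2): 0→7, 1→4, 2→3, 3→5, 4→0, 5→2, 6→6, 7→1

Verify φ preserves adjacency — for each edge of G1, its image is an edge of G2:
  (0,3) → (φ(0),φ(3)) = (5,7) ∈ E(G2) ✓
  (0,4) → (φ(0),φ(4)) = (0,7) ∈ E(G2) ✓
  (0,5) → (φ(0),φ(5)) = (2,7) ∈ E(G2) ✓
  (0,6) → (φ(0),φ(6)) = (6,7) ∈ E(G2) ✓
  (0,7) → (φ(0),φ(7)) = (1,7) ∈ E(G2) ✓
  (1,3) → (φ(1),φ(3)) = (4,5) ∈ E(G2) ✓
  (1,4) → (φ(1),φ(4)) = (0,4) ∈ E(G2) ✓
  (1,5) → (φ(1),φ(5)) = (2,4) ∈ E(G2) ✓
  (1,6) → (φ(1),φ(6)) = (4,6) ∈ E(G2) ✓
  (2,4) → (φ(2),φ(4)) = (0,3) ∈ E(G2) ✓
  (2,5) → (φ(2),φ(5)) = (2,3) ∈ E(G2) ✓
  (2,6) → (φ(2),φ(6)) = (3,6) ∈ E(G2) ✓
  (2,7) → (φ(2),φ(7)) = (1,3) ∈ E(G2) ✓
  (3,4) → (φ(3),φ(4)) = (0,5) ∈ E(G2) ✓
  (3,6) → (φ(3),φ(6)) = (5,6) ∈ E(G2) ✓
  (4,5) → (φ(4),φ(5)) = (0,2) ∈ E(G2) ✓
  (5,6) → (φ(5),φ(6)) = (2,6) ∈ E(G2) ✓
  (5,7) → (φ(5),φ(7)) = (1,2) ∈ E(G2) ✓
  (6,7) → (φ(6),φ(7)) = (1,6) ∈ E(G2) ✓
All 19 edges of G1 map to edges of G2, and |E(G1)| = |E(G2)| = 19, so φ is a bijection on edges as well as vertices. Hence G1 ≅ G2.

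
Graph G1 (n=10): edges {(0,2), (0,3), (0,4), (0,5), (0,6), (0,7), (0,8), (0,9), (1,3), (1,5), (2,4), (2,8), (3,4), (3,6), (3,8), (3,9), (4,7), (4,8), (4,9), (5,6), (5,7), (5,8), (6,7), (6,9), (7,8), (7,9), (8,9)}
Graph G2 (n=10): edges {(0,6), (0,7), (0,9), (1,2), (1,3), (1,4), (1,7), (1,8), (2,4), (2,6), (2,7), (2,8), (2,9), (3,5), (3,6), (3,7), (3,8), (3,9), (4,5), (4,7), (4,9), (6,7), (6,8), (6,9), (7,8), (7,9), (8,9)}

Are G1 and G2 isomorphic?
Yes, isomorphic

The graphs are isomorphic.
One valid mapping φ: V(G1) → V(G2): 0→7, 1→5, 2→0, 3→3, 4→6, 5→4, 6→1, 7→2, 8→9, 9→8

Verify φ preserves adjacency — for each edge of G1, its image is an edge of G2:
  (0,2) → (φ(0),φ(2)) = (0,7) ∈ E(G2) ✓
  (0,3) → (φ(0),φ(3)) = (3,7) ∈ E(G2) ✓
  (0,4) → (φ(0),φ(4)) = (6,7) ∈ E(G2) ✓
  (0,5) → (φ(0),φ(5)) = (4,7) ∈ E(G2) ✓
  (0,6) → (φ(0),φ(6)) = (1,7) ∈ E(G2) ✓
  (0,7) → (φ(0),φ(7)) = (2,7) ∈ E(G2) ✓
  (0,8) → (φ(0),φ(8)) = (7,9) ∈ E(G2) ✓
  (0,9) → (φ(0),φ(9)) = (7,8) ∈ E(G2) ✓
  (1,3) → (φ(1),φ(3)) = (3,5) ∈ E(G2) ✓
  (1,5) → (φ(1),φ(5)) = (4,5) ∈ E(G2) ✓
  (2,4) → (φ(2),φ(4)) = (0,6) ∈ E(G2) ✓
  (2,8) → (φ(2),φ(8)) = (0,9) ∈ E(G2) ✓
  (3,4) → (φ(3),φ(4)) = (3,6) ∈ E(G2) ✓
  (3,6) → (φ(3),φ(6)) = (1,3) ∈ E(G2) ✓
  (3,8) → (φ(3),φ(8)) = (3,9) ∈ E(G2) ✓
  (3,9) → (φ(3),φ(9)) = (3,8) ∈ E(G2) ✓
  (4,7) → (φ(4),φ(7)) = (2,6) ∈ E(G2) ✓
  (4,8) → (φ(4),φ(8)) = (6,9) ∈ E(G2) ✓
  (4,9) → (φ(4),φ(9)) = (6,8) ∈ E(G2) ✓
  (5,6) → (φ(5),φ(6)) = (1,4) ∈ E(G2) ✓
  (5,7) → (φ(5),φ(7)) = (2,4) ∈ E(G2) ✓
  (5,8) → (φ(5),φ(8)) = (4,9) ∈ E(G2) ✓
  (6,7) → (φ(6),φ(7)) = (1,2) ∈ E(G2) ✓
  (6,9) → (φ(6),φ(9)) = (1,8) ∈ E(G2) ✓
  (7,8) → (φ(7),φ(8)) = (2,9) ∈ E(G2) ✓
  (7,9) → (φ(7),φ(9)) = (2,8) ∈ E(G2) ✓
  (8,9) → (φ(8),φ(9)) = (8,9) ∈ E(G2) ✓
All 27 edges of G1 map to edges of G2, and |E(G1)| = |E(G2)| = 27, so φ is a bijection on edges as well as vertices. Hence G1 ≅ G2.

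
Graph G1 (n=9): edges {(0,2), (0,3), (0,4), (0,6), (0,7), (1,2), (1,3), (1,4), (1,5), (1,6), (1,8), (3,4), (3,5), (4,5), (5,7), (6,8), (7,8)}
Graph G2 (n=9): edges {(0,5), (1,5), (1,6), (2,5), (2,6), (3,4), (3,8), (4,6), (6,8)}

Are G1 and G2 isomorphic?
No, not isomorphic

The graphs are NOT isomorphic.

Connected components of G1: 1 component(s) with vertex sets [[0, 1, 2, 3, 4, 5, 6, 7, 8]], sizes [9].
Connected components of G2: 2 component(s) with vertex sets [[7], [0, 1, 2, 3, 4, 5, 6, 8]], sizes [1, 8].
The number of connected components (and the multiset of component sizes) is an isomorphism invariant — an isomorphism maps each component of G1 bijectively onto a component of G2. Since G1 has 1 component(s) and G2 has 2, they cannot be isomorphic.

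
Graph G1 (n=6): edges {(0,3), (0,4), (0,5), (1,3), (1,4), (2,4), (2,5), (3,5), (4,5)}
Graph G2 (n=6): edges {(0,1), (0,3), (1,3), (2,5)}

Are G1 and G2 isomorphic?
No, not isomorphic

The graphs are NOT isomorphic.

Connected components of G1: 1 component(s) with vertex sets [[0, 1, 2, 3, 4, 5]], sizes [6].
Connected components of G2: 3 component(s) with vertex sets [[4], [2, 5], [0, 1, 3]], sizes [1, 2, 3].
The number of connected components (and the multiset of component sizes) is an isomorphism invariant — an isomorphism maps each component of G1 bijectively onto a component of G2. Since G1 has 1 component(s) and G2 has 3, they cannot be isomorphic.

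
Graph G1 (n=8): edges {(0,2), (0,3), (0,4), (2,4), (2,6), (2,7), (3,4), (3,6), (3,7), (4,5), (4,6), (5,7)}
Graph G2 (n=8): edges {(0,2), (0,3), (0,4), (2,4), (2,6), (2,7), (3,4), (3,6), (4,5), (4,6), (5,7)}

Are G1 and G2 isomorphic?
No, not isomorphic

The graphs are NOT isomorphic.

Counting edges: G1 has 12 edge(s); G2 has 11 edge(s).
Edge count is an isomorphism invariant (a bijection on vertices induces a bijection on edges), so differing edge counts rule out isomorphism.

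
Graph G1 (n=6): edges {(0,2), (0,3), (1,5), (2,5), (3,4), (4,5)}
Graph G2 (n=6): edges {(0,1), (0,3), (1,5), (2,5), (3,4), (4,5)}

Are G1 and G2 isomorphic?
Yes, isomorphic

The graphs are isomorphic.
One valid mapping φ: V(G1) → V(G2): 0→3, 1→2, 2→4, 3→0, 4→1, 5→5

Verify φ preserves adjacency — for each edge of G1, its image is an edge of G2:
  (0,2) → (φ(0),φ(2)) = (3,4) ∈ E(G2) ✓
  (0,3) → (φ(0),φ(3)) = (0,3) ∈ E(G2) ✓
  (1,5) → (φ(1),φ(5)) = (2,5) ∈ E(G2) ✓
  (2,5) → (φ(2),φ(5)) = (4,5) ∈ E(G2) ✓
  (3,4) → (φ(3),φ(4)) = (0,1) ∈ E(G2) ✓
  (4,5) → (φ(4),φ(5)) = (1,5) ∈ E(G2) ✓
All 6 edges of G1 map to edges of G2, and |E(G1)| = |E(G2)| = 6, so φ is a bijection on edges as well as vertices. Hence G1 ≅ G2.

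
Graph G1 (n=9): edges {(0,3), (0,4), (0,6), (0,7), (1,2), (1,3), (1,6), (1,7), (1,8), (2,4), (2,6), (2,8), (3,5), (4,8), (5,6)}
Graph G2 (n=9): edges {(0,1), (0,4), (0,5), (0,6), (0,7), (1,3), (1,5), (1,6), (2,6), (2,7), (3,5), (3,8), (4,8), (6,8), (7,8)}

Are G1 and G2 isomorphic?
Yes, isomorphic

The graphs are isomorphic.
One valid mapping φ: V(G1) → V(G2): 0→8, 1→0, 2→1, 3→7, 4→3, 5→2, 6→6, 7→4, 8→5

Verify φ preserves adjacency — for each edge of G1, its image is an edge of G2:
  (0,3) → (φ(0),φ(3)) = (7,8) ∈ E(G2) ✓
  (0,4) → (φ(0),φ(4)) = (3,8) ∈ E(G2) ✓
  (0,6) → (φ(0),φ(6)) = (6,8) ∈ E(G2) ✓
  (0,7) → (φ(0),φ(7)) = (4,8) ∈ E(G2) ✓
  (1,2) → (φ(1),φ(2)) = (0,1) ∈ E(G2) ✓
  (1,3) → (φ(1),φ(3)) = (0,7) ∈ E(G2) ✓
  (1,6) → (φ(1),φ(6)) = (0,6) ∈ E(G2) ✓
  (1,7) → (φ(1),φ(7)) = (0,4) ∈ E(G2) ✓
  (1,8) → (φ(1),φ(8)) = (0,5) ∈ E(G2) ✓
  (2,4) → (φ(2),φ(4)) = (1,3) ∈ E(G2) ✓
  (2,6) → (φ(2),φ(6)) = (1,6) ∈ E(G2) ✓
  (2,8) → (φ(2),φ(8)) = (1,5) ∈ E(G2) ✓
  (3,5) → (φ(3),φ(5)) = (2,7) ∈ E(G2) ✓
  (4,8) → (φ(4),φ(8)) = (3,5) ∈ E(G2) ✓
  (5,6) → (φ(5),φ(6)) = (2,6) ∈ E(G2) ✓
All 15 edges of G1 map to edges of G2, and |E(G1)| = |E(G2)| = 15, so φ is a bijection on edges as well as vertices. Hence G1 ≅ G2.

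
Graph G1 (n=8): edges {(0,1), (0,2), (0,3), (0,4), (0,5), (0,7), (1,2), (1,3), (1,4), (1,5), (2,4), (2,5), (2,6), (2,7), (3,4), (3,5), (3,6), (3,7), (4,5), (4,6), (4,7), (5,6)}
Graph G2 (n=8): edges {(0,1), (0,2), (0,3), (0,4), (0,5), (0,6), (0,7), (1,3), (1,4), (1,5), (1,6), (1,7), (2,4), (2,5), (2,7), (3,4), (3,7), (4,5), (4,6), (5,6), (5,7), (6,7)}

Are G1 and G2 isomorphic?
Yes, isomorphic

The graphs are isomorphic.
One valid mapping φ: V(G1) → V(G2): 0→5, 1→6, 2→4, 3→7, 4→0, 5→1, 6→3, 7→2

Verify φ preserves adjacency — for each edge of G1, its image is an edge of G2:
  (0,1) → (φ(0),φ(1)) = (5,6) ∈ E(G2) ✓
  (0,2) → (φ(0),φ(2)) = (4,5) ∈ E(G2) ✓
  (0,3) → (φ(0),φ(3)) = (5,7) ∈ E(G2) ✓
  (0,4) → (φ(0),φ(4)) = (0,5) ∈ E(G2) ✓
  (0,5) → (φ(0),φ(5)) = (1,5) ∈ E(G2) ✓
  (0,7) → (φ(0),φ(7)) = (2,5) ∈ E(G2) ✓
  (1,2) → (φ(1),φ(2)) = (4,6) ∈ E(G2) ✓
  (1,3) → (φ(1),φ(3)) = (6,7) ∈ E(G2) ✓
  (1,4) → (φ(1),φ(4)) = (0,6) ∈ E(G2) ✓
  (1,5) → (φ(1),φ(5)) = (1,6) ∈ E(G2) ✓
  (2,4) → (φ(2),φ(4)) = (0,4) ∈ E(G2) ✓
  (2,5) → (φ(2),φ(5)) = (1,4) ∈ E(G2) ✓
  (2,6) → (φ(2),φ(6)) = (3,4) ∈ E(G2) ✓
  (2,7) → (φ(2),φ(7)) = (2,4) ∈ E(G2) ✓
  (3,4) → (φ(3),φ(4)) = (0,7) ∈ E(G2) ✓
  (3,5) → (φ(3),φ(5)) = (1,7) ∈ E(G2) ✓
  (3,6) → (φ(3),φ(6)) = (3,7) ∈ E(G2) ✓
  (3,7) → (φ(3),φ(7)) = (2,7) ∈ E(G2) ✓
  (4,5) → (φ(4),φ(5)) = (0,1) ∈ E(G2) ✓
  (4,6) → (φ(4),φ(6)) = (0,3) ∈ E(G2) ✓
  (4,7) → (φ(4),φ(7)) = (0,2) ∈ E(G2) ✓
  (5,6) → (φ(5),φ(6)) = (1,3) ∈ E(G2) ✓
All 22 edges of G1 map to edges of G2, and |E(G1)| = |E(G2)| = 22, so φ is a bijection on edges as well as vertices. Hence G1 ≅ G2.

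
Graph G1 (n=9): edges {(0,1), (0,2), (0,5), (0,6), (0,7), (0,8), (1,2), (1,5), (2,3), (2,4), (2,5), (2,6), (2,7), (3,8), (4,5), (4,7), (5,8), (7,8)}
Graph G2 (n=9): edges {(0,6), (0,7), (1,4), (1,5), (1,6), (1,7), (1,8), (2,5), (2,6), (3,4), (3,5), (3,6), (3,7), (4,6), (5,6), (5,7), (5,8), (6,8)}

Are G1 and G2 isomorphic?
Yes, isomorphic

The graphs are isomorphic.
One valid mapping φ: V(G1) → V(G2): 0→5, 1→8, 2→6, 3→0, 4→4, 5→1, 6→2, 7→3, 8→7

Verify φ preserves adjacency — for each edge of G1, its image is an edge of G2:
  (0,1) → (φ(0),φ(1)) = (5,8) ∈ E(G2) ✓
  (0,2) → (φ(0),φ(2)) = (5,6) ∈ E(G2) ✓
  (0,5) → (φ(0),φ(5)) = (1,5) ∈ E(G2) ✓
  (0,6) → (φ(0),φ(6)) = (2,5) ∈ E(G2) ✓
  (0,7) → (φ(0),φ(7)) = (3,5) ∈ E(G2) ✓
  (0,8) → (φ(0),φ(8)) = (5,7) ∈ E(G2) ✓
  (1,2) → (φ(1),φ(2)) = (6,8) ∈ E(G2) ✓
  (1,5) → (φ(1),φ(5)) = (1,8) ∈ E(G2) ✓
  (2,3) → (φ(2),φ(3)) = (0,6) ∈ E(G2) ✓
  (2,4) → (φ(2),φ(4)) = (4,6) ∈ E(G2) ✓
  (2,5) → (φ(2),φ(5)) = (1,6) ∈ E(G2) ✓
  (2,6) → (φ(2),φ(6)) = (2,6) ∈ E(G2) ✓
  (2,7) → (φ(2),φ(7)) = (3,6) ∈ E(G2) ✓
  (3,8) → (φ(3),φ(8)) = (0,7) ∈ E(G2) ✓
  (4,5) → (φ(4),φ(5)) = (1,4) ∈ E(G2) ✓
  (4,7) → (φ(4),φ(7)) = (3,4) ∈ E(G2) ✓
  (5,8) → (φ(5),φ(8)) = (1,7) ∈ E(G2) ✓
  (7,8) → (φ(7),φ(8)) = (3,7) ∈ E(G2) ✓
All 18 edges of G1 map to edges of G2, and |E(G1)| = |E(G2)| = 18, so φ is a bijection on edges as well as vertices. Hence G1 ≅ G2.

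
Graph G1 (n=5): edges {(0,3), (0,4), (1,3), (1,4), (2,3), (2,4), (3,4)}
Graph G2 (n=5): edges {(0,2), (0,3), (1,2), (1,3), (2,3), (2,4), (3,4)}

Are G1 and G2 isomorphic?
Yes, isomorphic

The graphs are isomorphic.
One valid mapping φ: V(G1) → V(G2): 0→1, 1→4, 2→0, 3→2, 4→3

Verify φ preserves adjacency — for each edge of G1, its image is an edge of G2:
  (0,3) → (φ(0),φ(3)) = (1,2) ∈ E(G2) ✓
  (0,4) → (φ(0),φ(4)) = (1,3) ∈ E(G2) ✓
  (1,3) → (φ(1),φ(3)) = (2,4) ∈ E(G2) ✓
  (1,4) → (φ(1),φ(4)) = (3,4) ∈ E(G2) ✓
  (2,3) → (φ(2),φ(3)) = (0,2) ∈ E(G2) ✓
  (2,4) → (φ(2),φ(4)) = (0,3) ∈ E(G2) ✓
  (3,4) → (φ(3),φ(4)) = (2,3) ∈ E(G2) ✓
All 7 edges of G1 map to edges of G2, and |E(G1)| = |E(G2)| = 7, so φ is a bijection on edges as well as vertices. Hence G1 ≅ G2.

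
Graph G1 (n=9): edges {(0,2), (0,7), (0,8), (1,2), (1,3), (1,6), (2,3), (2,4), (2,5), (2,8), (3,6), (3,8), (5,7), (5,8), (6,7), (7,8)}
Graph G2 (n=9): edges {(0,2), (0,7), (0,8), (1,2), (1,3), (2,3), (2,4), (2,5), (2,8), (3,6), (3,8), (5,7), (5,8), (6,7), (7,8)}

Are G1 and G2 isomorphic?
No, not isomorphic

The graphs are NOT isomorphic.

Counting edges: G1 has 16 edge(s); G2 has 15 edge(s).
Edge count is an isomorphism invariant (a bijection on vertices induces a bijection on edges), so differing edge counts rule out isomorphism.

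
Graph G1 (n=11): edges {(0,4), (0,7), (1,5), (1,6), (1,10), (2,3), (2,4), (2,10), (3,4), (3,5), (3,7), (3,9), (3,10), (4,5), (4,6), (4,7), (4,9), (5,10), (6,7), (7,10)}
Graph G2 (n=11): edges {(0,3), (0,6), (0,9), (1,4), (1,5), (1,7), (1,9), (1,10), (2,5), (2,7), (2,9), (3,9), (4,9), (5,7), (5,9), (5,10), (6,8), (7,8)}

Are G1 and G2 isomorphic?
No, not isomorphic

The graphs are NOT isomorphic.

Degrees in G1: deg(0)=2, deg(1)=3, deg(2)=3, deg(3)=6, deg(4)=7, deg(5)=4, deg(6)=3, deg(7)=5, deg(8)=0, deg(9)=2, deg(10)=5.
Sorted degree sequence of G1: [7, 6, 5, 5, 4, 3, 3, 3, 2, 2, 0].
Degrees in G2: deg(0)=3, deg(1)=5, deg(2)=3, deg(3)=2, deg(4)=2, deg(5)=5, deg(6)=2, deg(7)=4, deg(8)=2, deg(9)=6, deg(10)=2.
Sorted degree sequence of G2: [6, 5, 5, 4, 3, 3, 2, 2, 2, 2, 2].
The (sorted) degree sequence is an isomorphism invariant, so since G1 and G2 have different degree sequences they cannot be isomorphic.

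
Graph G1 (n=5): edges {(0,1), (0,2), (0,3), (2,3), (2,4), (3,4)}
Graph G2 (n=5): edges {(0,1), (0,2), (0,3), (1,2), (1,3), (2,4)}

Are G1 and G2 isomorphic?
Yes, isomorphic

The graphs are isomorphic.
One valid mapping φ: V(G1) → V(G2): 0→2, 1→4, 2→1, 3→0, 4→3

Verify φ preserves adjacency — for each edge of G1, its image is an edge of G2:
  (0,1) → (φ(0),φ(1)) = (2,4) ∈ E(G2) ✓
  (0,2) → (φ(0),φ(2)) = (1,2) ∈ E(G2) ✓
  (0,3) → (φ(0),φ(3)) = (0,2) ∈ E(G2) ✓
  (2,3) → (φ(2),φ(3)) = (0,1) ∈ E(G2) ✓
  (2,4) → (φ(2),φ(4)) = (1,3) ∈ E(G2) ✓
  (3,4) → (φ(3),φ(4)) = (0,3) ∈ E(G2) ✓
All 6 edges of G1 map to edges of G2, and |E(G1)| = |E(G2)| = 6, so φ is a bijection on edges as well as vertices. Hence G1 ≅ G2.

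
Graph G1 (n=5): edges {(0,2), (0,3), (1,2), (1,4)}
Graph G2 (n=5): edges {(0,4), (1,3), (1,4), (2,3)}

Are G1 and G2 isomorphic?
Yes, isomorphic

The graphs are isomorphic.
One valid mapping φ: V(G1) → V(G2): 0→4, 1→3, 2→1, 3→0, 4→2

Verify φ preserves adjacency — for each edge of G1, its image is an edge of G2:
  (0,2) → (φ(0),φ(2)) = (1,4) ∈ E(G2) ✓
  (0,3) → (φ(0),φ(3)) = (0,4) ∈ E(G2) ✓
  (1,2) → (φ(1),φ(2)) = (1,3) ∈ E(G2) ✓
  (1,4) → (φ(1),φ(4)) = (2,3) ∈ E(G2) ✓
All 4 edges of G1 map to edges of G2, and |E(G1)| = |E(G2)| = 4, so φ is a bijection on edges as well as vertices. Hence G1 ≅ G2.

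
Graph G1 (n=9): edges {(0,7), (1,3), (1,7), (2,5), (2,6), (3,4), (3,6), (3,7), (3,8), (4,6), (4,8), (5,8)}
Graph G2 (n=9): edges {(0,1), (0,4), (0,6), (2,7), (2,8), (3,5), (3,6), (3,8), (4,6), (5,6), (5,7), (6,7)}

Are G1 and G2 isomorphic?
Yes, isomorphic

The graphs are isomorphic.
One valid mapping φ: V(G1) → V(G2): 0→1, 1→4, 2→2, 3→6, 4→5, 5→8, 6→7, 7→0, 8→3

Verify φ preserves adjacency — for each edge of G1, its image is an edge of G2:
  (0,7) → (φ(0),φ(7)) = (0,1) ∈ E(G2) ✓
  (1,3) → (φ(1),φ(3)) = (4,6) ∈ E(G2) ✓
  (1,7) → (φ(1),φ(7)) = (0,4) ∈ E(G2) ✓
  (2,5) → (φ(2),φ(5)) = (2,8) ∈ E(G2) ✓
  (2,6) → (φ(2),φ(6)) = (2,7) ∈ E(G2) ✓
  (3,4) → (φ(3),φ(4)) = (5,6) ∈ E(G2) ✓
  (3,6) → (φ(3),φ(6)) = (6,7) ∈ E(G2) ✓
  (3,7) → (φ(3),φ(7)) = (0,6) ∈ E(G2) ✓
  (3,8) → (φ(3),φ(8)) = (3,6) ∈ E(G2) ✓
  (4,6) → (φ(4),φ(6)) = (5,7) ∈ E(G2) ✓
  (4,8) → (φ(4),φ(8)) = (3,5) ∈ E(G2) ✓
  (5,8) → (φ(5),φ(8)) = (3,8) ∈ E(G2) ✓
All 12 edges of G1 map to edges of G2, and |E(G1)| = |E(G2)| = 12, so φ is a bijection on edges as well as vertices. Hence G1 ≅ G2.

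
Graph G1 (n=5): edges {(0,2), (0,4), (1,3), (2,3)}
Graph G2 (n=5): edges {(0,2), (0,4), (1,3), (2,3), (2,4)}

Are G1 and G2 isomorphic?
No, not isomorphic

The graphs are NOT isomorphic.

Counting edges: G1 has 4 edge(s); G2 has 5 edge(s).
Edge count is an isomorphism invariant (a bijection on vertices induces a bijection on edges), so differing edge counts rule out isomorphism.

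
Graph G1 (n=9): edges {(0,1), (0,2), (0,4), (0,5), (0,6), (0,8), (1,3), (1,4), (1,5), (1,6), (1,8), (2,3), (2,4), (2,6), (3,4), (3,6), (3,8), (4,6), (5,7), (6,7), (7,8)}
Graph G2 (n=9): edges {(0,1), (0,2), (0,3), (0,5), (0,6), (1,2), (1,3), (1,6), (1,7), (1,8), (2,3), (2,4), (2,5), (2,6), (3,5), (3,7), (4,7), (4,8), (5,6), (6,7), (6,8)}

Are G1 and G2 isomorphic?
Yes, isomorphic

The graphs are isomorphic.
One valid mapping φ: V(G1) → V(G2): 0→6, 1→1, 2→5, 3→3, 4→0, 5→8, 6→2, 7→4, 8→7

Verify φ preserves adjacency — for each edge of G1, its image is an edge of G2:
  (0,1) → (φ(0),φ(1)) = (1,6) ∈ E(G2) ✓
  (0,2) → (φ(0),φ(2)) = (5,6) ∈ E(G2) ✓
  (0,4) → (φ(0),φ(4)) = (0,6) ∈ E(G2) ✓
  (0,5) → (φ(0),φ(5)) = (6,8) ∈ E(G2) ✓
  (0,6) → (φ(0),φ(6)) = (2,6) ∈ E(G2) ✓
  (0,8) → (φ(0),φ(8)) = (6,7) ∈ E(G2) ✓
  (1,3) → (φ(1),φ(3)) = (1,3) ∈ E(G2) ✓
  (1,4) → (φ(1),φ(4)) = (0,1) ∈ E(G2) ✓
  (1,5) → (φ(1),φ(5)) = (1,8) ∈ E(G2) ✓
  (1,6) → (φ(1),φ(6)) = (1,2) ∈ E(G2) ✓
  (1,8) → (φ(1),φ(8)) = (1,7) ∈ E(G2) ✓
  (2,3) → (φ(2),φ(3)) = (3,5) ∈ E(G2) ✓
  (2,4) → (φ(2),φ(4)) = (0,5) ∈ E(G2) ✓
  (2,6) → (φ(2),φ(6)) = (2,5) ∈ E(G2) ✓
  (3,4) → (φ(3),φ(4)) = (0,3) ∈ E(G2) ✓
  (3,6) → (φ(3),φ(6)) = (2,3) ∈ E(G2) ✓
  (3,8) → (φ(3),φ(8)) = (3,7) ∈ E(G2) ✓
  (4,6) → (φ(4),φ(6)) = (0,2) ∈ E(G2) ✓
  (5,7) → (φ(5),φ(7)) = (4,8) ∈ E(G2) ✓
  (6,7) → (φ(6),φ(7)) = (2,4) ∈ E(G2) ✓
  (7,8) → (φ(7),φ(8)) = (4,7) ∈ E(G2) ✓
All 21 edges of G1 map to edges of G2, and |E(G1)| = |E(G2)| = 21, so φ is a bijection on edges as well as vertices. Hence G1 ≅ G2.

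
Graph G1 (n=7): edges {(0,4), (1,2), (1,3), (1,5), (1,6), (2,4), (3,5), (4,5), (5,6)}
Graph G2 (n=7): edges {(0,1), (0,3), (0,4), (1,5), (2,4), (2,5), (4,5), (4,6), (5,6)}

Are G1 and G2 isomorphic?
Yes, isomorphic

The graphs are isomorphic.
One valid mapping φ: V(G1) → V(G2): 0→3, 1→5, 2→1, 3→2, 4→0, 5→4, 6→6

Verify φ preserves adjacency — for each edge of G1, its image is an edge of G2:
  (0,4) → (φ(0),φ(4)) = (0,3) ∈ E(G2) ✓
  (1,2) → (φ(1),φ(2)) = (1,5) ∈ E(G2) ✓
  (1,3) → (φ(1),φ(3)) = (2,5) ∈ E(G2) ✓
  (1,5) → (φ(1),φ(5)) = (4,5) ∈ E(G2) ✓
  (1,6) → (φ(1),φ(6)) = (5,6) ∈ E(G2) ✓
  (2,4) → (φ(2),φ(4)) = (0,1) ∈ E(G2) ✓
  (3,5) → (φ(3),φ(5)) = (2,4) ∈ E(G2) ✓
  (4,5) → (φ(4),φ(5)) = (0,4) ∈ E(G2) ✓
  (5,6) → (φ(5),φ(6)) = (4,6) ∈ E(G2) ✓
All 9 edges of G1 map to edges of G2, and |E(G1)| = |E(G2)| = 9, so φ is a bijection on edges as well as vertices. Hence G1 ≅ G2.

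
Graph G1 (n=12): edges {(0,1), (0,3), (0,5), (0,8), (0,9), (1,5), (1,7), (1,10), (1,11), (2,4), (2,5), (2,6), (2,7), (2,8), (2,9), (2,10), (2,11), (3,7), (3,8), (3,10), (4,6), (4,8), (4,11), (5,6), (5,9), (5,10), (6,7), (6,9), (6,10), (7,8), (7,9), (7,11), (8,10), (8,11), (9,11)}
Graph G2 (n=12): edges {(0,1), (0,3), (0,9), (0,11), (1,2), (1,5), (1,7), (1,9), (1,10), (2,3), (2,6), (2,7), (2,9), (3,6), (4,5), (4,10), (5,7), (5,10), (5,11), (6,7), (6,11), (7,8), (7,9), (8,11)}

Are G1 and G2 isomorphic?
No, not isomorphic

The graphs are NOT isomorphic.

Counting triangles (3-cliques): G1 has 28, G2 has 10.
Triangle count is an isomorphism invariant, so differing triangle counts rule out isomorphism.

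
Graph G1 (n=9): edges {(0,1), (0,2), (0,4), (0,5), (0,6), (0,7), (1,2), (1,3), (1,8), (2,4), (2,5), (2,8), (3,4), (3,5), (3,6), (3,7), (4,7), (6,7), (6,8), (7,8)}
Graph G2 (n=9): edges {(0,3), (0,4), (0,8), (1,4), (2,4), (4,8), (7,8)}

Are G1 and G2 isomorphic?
No, not isomorphic

The graphs are NOT isomorphic.

Connected components of G1: 1 component(s) with vertex sets [[0, 1, 2, 3, 4, 5, 6, 7, 8]], sizes [9].
Connected components of G2: 3 component(s) with vertex sets [[5], [6], [0, 1, 2, 3, 4, 7, 8]], sizes [1, 1, 7].
The number of connected components (and the multiset of component sizes) is an isomorphism invariant — an isomorphism maps each component of G1 bijectively onto a component of G2. Since G1 has 1 component(s) and G2 has 3, they cannot be isomorphic.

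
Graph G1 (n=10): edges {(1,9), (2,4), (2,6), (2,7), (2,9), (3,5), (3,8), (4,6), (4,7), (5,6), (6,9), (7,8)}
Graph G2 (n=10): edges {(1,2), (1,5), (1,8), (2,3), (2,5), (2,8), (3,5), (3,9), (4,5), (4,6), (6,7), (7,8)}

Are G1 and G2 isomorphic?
Yes, isomorphic

The graphs are isomorphic.
One valid mapping φ: V(G1) → V(G2): 0→0, 1→9, 2→2, 3→6, 4→1, 5→4, 6→5, 7→8, 8→7, 9→3

Verify φ preserves adjacency — for each edge of G1, its image is an edge of G2:
  (1,9) → (φ(1),φ(9)) = (3,9) ∈ E(G2) ✓
  (2,4) → (φ(2),φ(4)) = (1,2) ∈ E(G2) ✓
  (2,6) → (φ(2),φ(6)) = (2,5) ∈ E(G2) ✓
  (2,7) → (φ(2),φ(7)) = (2,8) ∈ E(G2) ✓
  (2,9) → (φ(2),φ(9)) = (2,3) ∈ E(G2) ✓
  (3,5) → (φ(3),φ(5)) = (4,6) ∈ E(G2) ✓
  (3,8) → (φ(3),φ(8)) = (6,7) ∈ E(G2) ✓
  (4,6) → (φ(4),φ(6)) = (1,5) ∈ E(G2) ✓
  (4,7) → (φ(4),φ(7)) = (1,8) ∈ E(G2) ✓
  (5,6) → (φ(5),φ(6)) = (4,5) ∈ E(G2) ✓
  (6,9) → (φ(6),φ(9)) = (3,5) ∈ E(G2) ✓
  (7,8) → (φ(7),φ(8)) = (7,8) ∈ E(G2) ✓
All 12 edges of G1 map to edges of G2, and |E(G1)| = |E(G2)| = 12, so φ is a bijection on edges as well as vertices. Hence G1 ≅ G2.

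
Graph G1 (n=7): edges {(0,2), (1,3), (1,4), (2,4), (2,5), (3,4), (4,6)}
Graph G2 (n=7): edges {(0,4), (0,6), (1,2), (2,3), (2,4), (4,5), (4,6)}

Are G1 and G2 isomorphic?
Yes, isomorphic

The graphs are isomorphic.
One valid mapping φ: V(G1) → V(G2): 0→3, 1→0, 2→2, 3→6, 4→4, 5→1, 6→5

Verify φ preserves adjacency — for each edge of G1, its image is an edge of G2:
  (0,2) → (φ(0),φ(2)) = (2,3) ∈ E(G2) ✓
  (1,3) → (φ(1),φ(3)) = (0,6) ∈ E(G2) ✓
  (1,4) → (φ(1),φ(4)) = (0,4) ∈ E(G2) ✓
  (2,4) → (φ(2),φ(4)) = (2,4) ∈ E(G2) ✓
  (2,5) → (φ(2),φ(5)) = (1,2) ∈ E(G2) ✓
  (3,4) → (φ(3),φ(4)) = (4,6) ∈ E(G2) ✓
  (4,6) → (φ(4),φ(6)) = (4,5) ∈ E(G2) ✓
All 7 edges of G1 map to edges of G2, and |E(G1)| = |E(G2)| = 7, so φ is a bijection on edges as well as vertices. Hence G1 ≅ G2.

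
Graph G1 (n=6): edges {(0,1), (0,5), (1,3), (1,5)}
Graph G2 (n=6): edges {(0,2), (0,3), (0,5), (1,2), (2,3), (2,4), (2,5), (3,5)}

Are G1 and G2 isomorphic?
No, not isomorphic

The graphs are NOT isomorphic.

Connected components of G1: 3 component(s) with vertex sets [[2], [4], [0, 1, 3, 5]], sizes [1, 1, 4].
Connected components of G2: 1 component(s) with vertex sets [[0, 1, 2, 3, 4, 5]], sizes [6].
The number of connected components (and the multiset of component sizes) is an isomorphism invariant — an isomorphism maps each component of G1 bijectively onto a component of G2. Since G1 has 3 component(s) and G2 has 1, they cannot be isomorphic.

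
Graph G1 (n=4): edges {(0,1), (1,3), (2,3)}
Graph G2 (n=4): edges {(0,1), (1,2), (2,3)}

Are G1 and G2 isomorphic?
Yes, isomorphic

The graphs are isomorphic.
One valid mapping φ: V(G1) → V(G2): 0→3, 1→2, 2→0, 3→1

Verify φ preserves adjacency — for each edge of G1, its image is an edge of G2:
  (0,1) → (φ(0),φ(1)) = (2,3) ∈ E(G2) ✓
  (1,3) → (φ(1),φ(3)) = (1,2) ∈ E(G2) ✓
  (2,3) → (φ(2),φ(3)) = (0,1) ∈ E(G2) ✓
All 3 edges of G1 map to edges of G2, and |E(G1)| = |E(G2)| = 3, so φ is a bijection on edges as well as vertices. Hence G1 ≅ G2.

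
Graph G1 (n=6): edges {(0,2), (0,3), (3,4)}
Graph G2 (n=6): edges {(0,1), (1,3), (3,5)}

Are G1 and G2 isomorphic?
Yes, isomorphic

The graphs are isomorphic.
One valid mapping φ: V(G1) → V(G2): 0→1, 1→4, 2→0, 3→3, 4→5, 5→2

Verify φ preserves adjacency — for each edge of G1, its image is an edge of G2:
  (0,2) → (φ(0),φ(2)) = (0,1) ∈ E(G2) ✓
  (0,3) → (φ(0),φ(3)) = (1,3) ∈ E(G2) ✓
  (3,4) → (φ(3),φ(4)) = (3,5) ∈ E(G2) ✓
All 3 edges of G1 map to edges of G2, and |E(G1)| = |E(G2)| = 3, so φ is a bijection on edges as well as vertices. Hence G1 ≅ G2.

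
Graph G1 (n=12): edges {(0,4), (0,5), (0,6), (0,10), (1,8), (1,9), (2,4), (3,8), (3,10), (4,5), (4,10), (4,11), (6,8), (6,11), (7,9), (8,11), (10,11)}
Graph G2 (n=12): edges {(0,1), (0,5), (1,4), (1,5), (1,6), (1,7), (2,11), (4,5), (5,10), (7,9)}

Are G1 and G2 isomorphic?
No, not isomorphic

The graphs are NOT isomorphic.

Connected components of G1: 1 component(s) with vertex sets [[0, 1, 2, 3, 4, 5, 6, 7, 8, 9, 10, 11]], sizes [12].
Connected components of G2: 4 component(s) with vertex sets [[3], [8], [2, 11], [0, 1, 4, 5, 6, 7, 9, 10]], sizes [1, 1, 2, 8].
The number of connected components (and the multiset of component sizes) is an isomorphism invariant — an isomorphism maps each component of G1 bijectively onto a component of G2. Since G1 has 1 component(s) and G2 has 4, they cannot be isomorphic.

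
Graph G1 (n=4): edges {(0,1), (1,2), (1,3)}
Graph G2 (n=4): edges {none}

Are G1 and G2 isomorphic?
No, not isomorphic

The graphs are NOT isomorphic.

Degrees in G1: deg(0)=1, deg(1)=3, deg(2)=1, deg(3)=1.
Sorted degree sequence of G1: [3, 1, 1, 1].
Degrees in G2: deg(0)=0, deg(1)=0, deg(2)=0, deg(3)=0.
Sorted degree sequence of G2: [0, 0, 0, 0].
The (sorted) degree sequence is an isomorphism invariant, so since G1 and G2 have different degree sequences they cannot be isomorphic.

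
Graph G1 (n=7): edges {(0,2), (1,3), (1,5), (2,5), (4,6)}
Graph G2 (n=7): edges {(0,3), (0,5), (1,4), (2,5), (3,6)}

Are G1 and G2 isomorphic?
Yes, isomorphic

The graphs are isomorphic.
One valid mapping φ: V(G1) → V(G2): 0→2, 1→3, 2→5, 3→6, 4→1, 5→0, 6→4

Verify φ preserves adjacency — for each edge of G1, its image is an edge of G2:
  (0,2) → (φ(0),φ(2)) = (2,5) ∈ E(G2) ✓
  (1,3) → (φ(1),φ(3)) = (3,6) ∈ E(G2) ✓
  (1,5) → (φ(1),φ(5)) = (0,3) ∈ E(G2) ✓
  (2,5) → (φ(2),φ(5)) = (0,5) ∈ E(G2) ✓
  (4,6) → (φ(4),φ(6)) = (1,4) ∈ E(G2) ✓
All 5 edges of G1 map to edges of G2, and |E(G1)| = |E(G2)| = 5, so φ is a bijection on edges as well as vertices. Hence G1 ≅ G2.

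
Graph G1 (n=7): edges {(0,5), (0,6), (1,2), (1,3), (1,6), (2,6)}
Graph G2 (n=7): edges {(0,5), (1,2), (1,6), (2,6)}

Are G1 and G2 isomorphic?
No, not isomorphic

The graphs are NOT isomorphic.

Counting edges: G1 has 6 edge(s); G2 has 4 edge(s).
Edge count is an isomorphism invariant (a bijection on vertices induces a bijection on edges), so differing edge counts rule out isomorphism.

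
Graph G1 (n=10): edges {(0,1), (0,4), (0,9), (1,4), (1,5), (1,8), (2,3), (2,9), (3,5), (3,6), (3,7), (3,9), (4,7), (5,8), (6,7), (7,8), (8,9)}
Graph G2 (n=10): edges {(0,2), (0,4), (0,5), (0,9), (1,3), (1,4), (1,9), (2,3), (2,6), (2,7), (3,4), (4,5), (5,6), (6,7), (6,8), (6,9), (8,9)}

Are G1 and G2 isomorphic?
Yes, isomorphic

The graphs are isomorphic.
One valid mapping φ: V(G1) → V(G2): 0→3, 1→4, 2→7, 3→6, 4→1, 5→5, 6→8, 7→9, 8→0, 9→2

Verify φ preserves adjacency — for each edge of G1, its image is an edge of G2:
  (0,1) → (φ(0),φ(1)) = (3,4) ∈ E(G2) ✓
  (0,4) → (φ(0),φ(4)) = (1,3) ∈ E(G2) ✓
  (0,9) → (φ(0),φ(9)) = (2,3) ∈ E(G2) ✓
  (1,4) → (φ(1),φ(4)) = (1,4) ∈ E(G2) ✓
  (1,5) → (φ(1),φ(5)) = (4,5) ∈ E(G2) ✓
  (1,8) → (φ(1),φ(8)) = (0,4) ∈ E(G2) ✓
  (2,3) → (φ(2),φ(3)) = (6,7) ∈ E(G2) ✓
  (2,9) → (φ(2),φ(9)) = (2,7) ∈ E(G2) ✓
  (3,5) → (φ(3),φ(5)) = (5,6) ∈ E(G2) ✓
  (3,6) → (φ(3),φ(6)) = (6,8) ∈ E(G2) ✓
  (3,7) → (φ(3),φ(7)) = (6,9) ∈ E(G2) ✓
  (3,9) → (φ(3),φ(9)) = (2,6) ∈ E(G2) ✓
  (4,7) → (φ(4),φ(7)) = (1,9) ∈ E(G2) ✓
  (5,8) → (φ(5),φ(8)) = (0,5) ∈ E(G2) ✓
  (6,7) → (φ(6),φ(7)) = (8,9) ∈ E(G2) ✓
  (7,8) → (φ(7),φ(8)) = (0,9) ∈ E(G2) ✓
  (8,9) → (φ(8),φ(9)) = (0,2) ∈ E(G2) ✓
All 17 edges of G1 map to edges of G2, and |E(G1)| = |E(G2)| = 17, so φ is a bijection on edges as well as vertices. Hence G1 ≅ G2.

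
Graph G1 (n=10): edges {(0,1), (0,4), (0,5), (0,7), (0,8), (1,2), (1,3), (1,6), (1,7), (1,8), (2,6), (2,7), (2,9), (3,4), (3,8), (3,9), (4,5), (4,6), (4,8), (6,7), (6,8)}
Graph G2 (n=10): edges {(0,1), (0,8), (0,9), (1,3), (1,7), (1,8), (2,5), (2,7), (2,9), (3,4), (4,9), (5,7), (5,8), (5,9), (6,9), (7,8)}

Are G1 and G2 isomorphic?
No, not isomorphic

The graphs are NOT isomorphic.

Degrees in G1: deg(0)=5, deg(1)=6, deg(2)=4, deg(3)=4, deg(4)=5, deg(5)=2, deg(6)=5, deg(7)=4, deg(8)=5, deg(9)=2.
Sorted degree sequence of G1: [6, 5, 5, 5, 5, 4, 4, 4, 2, 2].
Degrees in G2: deg(0)=3, deg(1)=4, deg(2)=3, deg(3)=2, deg(4)=2, deg(5)=4, deg(6)=1, deg(7)=4, deg(8)=4, deg(9)=5.
Sorted degree sequence of G2: [5, 4, 4, 4, 4, 3, 3, 2, 2, 1].
The (sorted) degree sequence is an isomorphism invariant, so since G1 and G2 have different degree sequences they cannot be isomorphic.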